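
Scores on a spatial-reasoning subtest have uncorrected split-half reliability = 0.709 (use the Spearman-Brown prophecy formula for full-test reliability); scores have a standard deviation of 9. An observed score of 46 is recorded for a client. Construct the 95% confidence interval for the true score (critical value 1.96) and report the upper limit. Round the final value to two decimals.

53.28

r_full = 2·0.709 / (1 + 0.709) ≈ 0.8297
The standard error of measurement is 9.0000·√(1 − 0.8297) ≈ 9.0000·0.4126 ≈ 3.7138.
1.96 · SEM ≈ 7.2790
Upper limit = 46 + 7.2790 ≈ 53.2790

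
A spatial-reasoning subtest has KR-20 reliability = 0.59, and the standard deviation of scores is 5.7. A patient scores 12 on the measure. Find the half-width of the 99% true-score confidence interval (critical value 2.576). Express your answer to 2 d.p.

SEM = 5.7000 × √(1 − 0.5900) = 5.7000 × √0.4100 ≈ 5.7000 × 0.6403 ≈ 3.6498
Half-width = 2.576×3.6498 ≈ 9.4018

9.40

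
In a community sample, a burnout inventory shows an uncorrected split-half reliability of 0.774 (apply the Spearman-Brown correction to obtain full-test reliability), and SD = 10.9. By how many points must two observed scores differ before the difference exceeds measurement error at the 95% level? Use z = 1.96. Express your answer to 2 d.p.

Spearman-Brown: r = 2(0.774) / (1 + 0.774) = 1.548 / 1.774 ≃ 0.873
SEM = 10.900·√(1 − 0.873) ≃ 3.890
Standard error of the difference = 3.890·√2 ≃ 5.502
Minimum reliable difference = 1.96 · SE_diff ≃ 1.96 · 5.502 ≃ 10.784

10.78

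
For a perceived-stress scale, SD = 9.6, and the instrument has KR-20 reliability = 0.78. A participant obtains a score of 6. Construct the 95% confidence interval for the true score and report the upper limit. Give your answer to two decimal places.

SEM = 9.600 × √(1 − 0.780) = 9.600 × √0.220 ≃ 9.600 × 0.469 ≃ 4.503
1.96 × SEM ≃ 8.825
Upper bound: 6 + 8.825 = 14.825

14.83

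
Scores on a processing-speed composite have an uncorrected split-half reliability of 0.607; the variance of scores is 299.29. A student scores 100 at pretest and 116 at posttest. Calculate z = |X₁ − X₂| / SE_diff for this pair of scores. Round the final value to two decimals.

1.32

SD = √299.29 = 17.30000
Spearman-Brown: r = 2(0.607) / (1 + 0.607) = 1.21400 / 1.60700 ≈ 0.75544
SEM = 17.30000*√(1 − 0.75544) ≈ 8.55528
SE_diff = √2 * SEM ≈ 12.09900
z = |100 − 116| / 12.09900 = 16 / 12.09900 ≈ 1.32242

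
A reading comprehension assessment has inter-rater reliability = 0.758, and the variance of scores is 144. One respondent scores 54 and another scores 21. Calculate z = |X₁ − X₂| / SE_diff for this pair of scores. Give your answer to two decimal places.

3.95

σ = 144^(1/2) = 12.000
The standard error of measurement is 12.000*√(1 − 0.758) ≈ 12.000*0.492 ≈ 5.903.
SE_diff = √2 * SEM ≈ 8.348
z = 33 / 8.348 ≈ 3.953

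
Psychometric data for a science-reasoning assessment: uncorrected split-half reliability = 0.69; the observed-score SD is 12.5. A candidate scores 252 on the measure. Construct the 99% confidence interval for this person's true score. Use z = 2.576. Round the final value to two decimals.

[238.21, 265.79]

Full-length reliability (Spearman-Brown) = 2(0.69)/(1+0.69) ≈ 0.817
The standard error of measurement is 12.500×√(1 − 0.817) ≈ 12.500×0.428 ≈ 5.354.
Margin = 2.576 × 5.354 ≈ 13.791
Interval: (238.209, 265.791)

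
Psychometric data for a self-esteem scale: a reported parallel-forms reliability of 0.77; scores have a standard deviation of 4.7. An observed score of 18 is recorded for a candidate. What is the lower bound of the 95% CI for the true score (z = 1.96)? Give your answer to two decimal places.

SEM = 4.7000·√(1 − 0.7700) ≈ 2.2540
Margin = 1.96 · 2.2540 ≈ 4.4179
Lower limit = 18 − 4.4179 ≈ 13.5821

13.58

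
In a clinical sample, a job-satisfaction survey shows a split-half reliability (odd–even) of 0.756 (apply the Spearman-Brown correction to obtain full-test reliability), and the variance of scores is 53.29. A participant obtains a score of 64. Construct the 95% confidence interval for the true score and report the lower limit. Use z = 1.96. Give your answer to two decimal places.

58.67

σ = 53.29^(1/2) = 7.3000
r_full = 2·0.756 / (1 + 0.756) ≈ 0.8610
SEM = 7.3000 * √(1 − 0.8610) = 7.3000 * √0.1390 ≈ 7.3000 * 0.3728 ≈ 2.7212
1.96 * SEM ≈ 5.3335
Lower bound: 64 − 5.3335 = 58.6665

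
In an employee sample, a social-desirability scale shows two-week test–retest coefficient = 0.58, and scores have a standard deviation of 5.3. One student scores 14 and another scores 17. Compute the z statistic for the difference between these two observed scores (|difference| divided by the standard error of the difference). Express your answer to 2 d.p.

0.62

The standard error of measurement is 5.300×√(1 − 0.580) ≈ 5.300×0.648 ≈ 3.435.
SE_diff = √2 × SEM ≈ 4.858
z = 3 / 4.858 ≈ 0.618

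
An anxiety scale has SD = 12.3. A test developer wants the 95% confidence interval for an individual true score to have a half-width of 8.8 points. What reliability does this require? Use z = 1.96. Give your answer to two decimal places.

SEM needed = half-width / z = 8.8/1.96 ≃ 4.48980
r = 1 − (4.48980/12.3)² ≃ 1 − 0.13324 ≃ 0.86676

0.87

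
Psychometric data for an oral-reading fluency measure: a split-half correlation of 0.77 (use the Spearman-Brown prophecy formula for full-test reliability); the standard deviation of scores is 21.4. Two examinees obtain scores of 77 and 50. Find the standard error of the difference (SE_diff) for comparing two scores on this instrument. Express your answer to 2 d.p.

Spearman-Brown: r = 2(0.77) / (1 + 0.77) = 1.540 / 1.770 ≈ 0.870
SEM = 21.400*√(1 − 0.870) ≈ 7.714
Standard error of the difference = 7.714·√2 ≈ 10.910

10.91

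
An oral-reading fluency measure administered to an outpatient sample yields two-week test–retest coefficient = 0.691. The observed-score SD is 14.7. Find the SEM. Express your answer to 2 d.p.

SEM = 14.7000 * √(1 − 0.6910) = 14.7000 * √0.3090 ≃ 14.7000 * 0.5559 ≃ 8.1714

8.17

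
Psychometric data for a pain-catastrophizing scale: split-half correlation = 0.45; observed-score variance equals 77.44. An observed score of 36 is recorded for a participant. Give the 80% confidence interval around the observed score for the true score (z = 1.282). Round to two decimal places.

[29.05, 42.95]

SD = √77.44 ≃ 8.80000
Spearman-Brown: r = 2(0.45) / (1 + 0.45) = 0.90000 / 1.45000 ≃ 0.62069
SEM = 8.80000 × √(1 − 0.62069) = 8.80000 × √0.37931 ≃ 8.80000 × 0.61588 ≃ 5.41976
1.282 × SEM ≃ 6.94813
80% CI: 36 ± 6.94813 = [29.05187, 42.94813]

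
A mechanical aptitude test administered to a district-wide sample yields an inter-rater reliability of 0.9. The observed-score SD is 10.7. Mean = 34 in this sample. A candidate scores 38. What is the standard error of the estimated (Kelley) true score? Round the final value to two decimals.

3.21

SE_est = SD · √(r(1 − r)) = 10.7000 · √0.0900 ≈ 10.7000 · 0.3000 ≈ 3.2100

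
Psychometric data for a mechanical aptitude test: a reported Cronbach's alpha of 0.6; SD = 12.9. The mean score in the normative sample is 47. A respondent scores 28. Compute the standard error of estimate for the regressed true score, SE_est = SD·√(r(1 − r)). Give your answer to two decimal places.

SE_est = SD × √(r(1 − r)) = 12.900 × √0.240 ≃ 12.900 × 0.490 ≃ 6.320

6.32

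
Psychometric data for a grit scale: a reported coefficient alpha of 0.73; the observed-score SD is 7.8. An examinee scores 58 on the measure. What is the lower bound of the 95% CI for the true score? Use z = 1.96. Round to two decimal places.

50.06

The standard error of measurement is 7.8000×√(1 − 0.7300) ≈ 7.8000×0.5196 ≈ 4.0530.
1.96 × SEM ≈ 7.9439
Lower limit = 58 − 7.9439 ≈ 50.0561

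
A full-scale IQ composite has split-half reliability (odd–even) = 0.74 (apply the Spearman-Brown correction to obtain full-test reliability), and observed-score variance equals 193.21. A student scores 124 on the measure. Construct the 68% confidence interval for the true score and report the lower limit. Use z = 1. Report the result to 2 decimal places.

118.63

SD = √193.21 ≈ 13.9000
Full-length reliability (Spearman-Brown) = 2(0.74)/(1+0.74) ≈ 0.8506
SEM = 13.9000 × √(1 − 0.8506) = 13.9000 × √0.1494 ≈ 13.9000 × 0.3866 ≈ 5.3731
1 × SEM ≈ 5.3731
Lower limit = 124 − 5.3731 ≈ 118.6269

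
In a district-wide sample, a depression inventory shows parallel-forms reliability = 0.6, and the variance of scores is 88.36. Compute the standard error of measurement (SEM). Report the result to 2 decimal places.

5.95

SD = √88.36 = 9.40000
SEM = 9.40000 · √(1 − 0.60000) = 9.40000 · √0.40000 ≃ 9.40000 · 0.63246 ≃ 5.94508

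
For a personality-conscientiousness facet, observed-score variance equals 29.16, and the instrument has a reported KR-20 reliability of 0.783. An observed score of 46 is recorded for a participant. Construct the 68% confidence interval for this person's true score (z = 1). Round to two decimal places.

[43.48, 48.52]

SD = √29.16 = 5.4000
The standard error of measurement is 5.4000×√(1 − 0.7830) ≈ 5.4000×0.4658 ≈ 2.5155.
1 × SEM ≈ 2.5155
68% CI: 46 ± 2.5155 = [43.4845, 48.5155]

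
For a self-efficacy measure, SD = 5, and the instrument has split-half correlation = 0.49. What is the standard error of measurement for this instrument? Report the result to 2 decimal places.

r_full = 2·0.49 / (1 + 0.49) ≈ 0.658
SEM = 5.000 * √(1 − 0.658) = 5.000 * √0.342 ≈ 5.000 * 0.585 ≈ 2.925

2.93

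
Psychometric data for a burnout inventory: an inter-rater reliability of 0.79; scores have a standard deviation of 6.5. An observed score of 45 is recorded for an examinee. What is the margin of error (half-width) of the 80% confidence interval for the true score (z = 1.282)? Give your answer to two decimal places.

3.82

The standard error of measurement is 6.500*√(1 − 0.790) ≈ 6.500*0.458 ≈ 2.979.
Half-width = 1.282*2.979 ≈ 3.819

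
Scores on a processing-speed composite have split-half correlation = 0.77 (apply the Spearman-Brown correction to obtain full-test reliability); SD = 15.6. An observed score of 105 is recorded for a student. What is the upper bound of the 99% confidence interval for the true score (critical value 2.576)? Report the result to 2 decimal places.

Spearman-Brown: r = 2(0.77) / (1 + 0.77) = 1.5400 / 1.7700 ≃ 0.8701
SEM = 15.6000 · √(1 − 0.8701) = 15.6000 · √0.1299 ≃ 15.6000 · 0.3605 ≃ 5.6234
Half-width = 2.576·5.6234 ≃ 14.4860
Upper bound: 105 + 14.4860 = 119.4860

119.49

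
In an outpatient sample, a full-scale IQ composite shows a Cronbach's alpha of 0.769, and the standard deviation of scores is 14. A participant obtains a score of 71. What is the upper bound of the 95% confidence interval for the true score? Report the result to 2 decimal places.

84.19

SEM = 14.000*√(1 − 0.769) ≈ 6.729
Half-width = 1.96*6.729 ≈ 13.188
Upper limit = 71 + 13.188 ≈ 84.188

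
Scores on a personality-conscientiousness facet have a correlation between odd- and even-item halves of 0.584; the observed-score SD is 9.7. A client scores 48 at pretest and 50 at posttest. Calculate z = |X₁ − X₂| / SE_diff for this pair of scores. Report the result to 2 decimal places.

Full-length reliability (Spearman-Brown) = 2(0.584)/(1+0.584) ≃ 0.737
The standard error of measurement is 9.700*√(1 − 0.737) ≃ 9.700*0.512 ≃ 4.971.
SE_diff = SEM * √2 ≃ 4.971 * 1.414 ≃ 7.030
z = 2 / 7.030 ≃ 0.284

0.28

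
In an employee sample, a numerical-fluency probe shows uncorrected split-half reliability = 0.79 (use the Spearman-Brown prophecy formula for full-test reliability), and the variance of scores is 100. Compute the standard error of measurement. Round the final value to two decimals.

SD = √100 ≈ 10.000
Full-length reliability (Spearman-Brown) = 2(0.79)/(1+0.79) ≈ 0.883
SEM = 10.000 × √(1 − 0.883) = 10.000 × √0.117 ≈ 10.000 × 0.343 ≈ 3.425

3.43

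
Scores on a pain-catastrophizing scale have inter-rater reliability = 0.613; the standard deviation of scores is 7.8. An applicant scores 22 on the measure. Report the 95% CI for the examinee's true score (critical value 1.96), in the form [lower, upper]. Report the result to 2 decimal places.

[12.49, 31.51]

SEM = 7.8000 * √(1 − 0.6130) = 7.8000 * √0.3870 ≈ 7.8000 * 0.6221 ≈ 4.8523
1.96 * SEM ≈ 9.5106
CI = 22 ± 9.5106 → [12.4894, 31.5106]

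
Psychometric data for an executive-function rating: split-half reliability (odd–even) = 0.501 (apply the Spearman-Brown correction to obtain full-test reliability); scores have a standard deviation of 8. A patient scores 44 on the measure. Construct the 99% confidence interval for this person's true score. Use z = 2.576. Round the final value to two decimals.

[32.12, 55.88]

r_full = 2·0.501 / (1 + 0.501) ≈ 0.668
The standard error of measurement is 8.000*√(1 − 0.668) ≈ 8.000*0.577 ≈ 4.613.
2.576 * SEM ≈ 11.882
Interval: (32.118, 55.882)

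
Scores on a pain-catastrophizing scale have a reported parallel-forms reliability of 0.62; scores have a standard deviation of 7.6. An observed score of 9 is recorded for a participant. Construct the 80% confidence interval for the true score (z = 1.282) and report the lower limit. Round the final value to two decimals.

The standard error of measurement is 7.60000*√(1 − 0.62000) ≈ 7.60000*0.61644 ≈ 4.68495.
Half-width = 1.282*4.68495 ≈ 6.00611
Lower bound: 9 − 6.00611 = 2.99389

2.99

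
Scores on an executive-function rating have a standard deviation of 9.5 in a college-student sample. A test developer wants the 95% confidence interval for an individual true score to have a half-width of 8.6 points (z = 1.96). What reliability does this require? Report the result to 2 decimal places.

0.79

Required SEM = 8.6 / 1.96 ≈ 4.388
r = 1 − (SEM / SD)² = 1 − (4.388 / 9.5)² ≈ 1 − 0.213 ≈ 0.787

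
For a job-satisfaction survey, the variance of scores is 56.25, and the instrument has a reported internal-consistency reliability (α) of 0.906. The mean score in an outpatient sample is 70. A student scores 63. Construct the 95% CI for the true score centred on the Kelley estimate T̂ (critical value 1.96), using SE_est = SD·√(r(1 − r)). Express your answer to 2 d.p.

SD = √56.25 = 7.5000
T̂ = r·X + (1 − r)·M = 0.9060×63 + 0.0940×70 = 57.0780 + 6.5800 ≈ 63.6580
SE_est = 7.5000·√[r(1 − r)] ≈ 2.1887
95% CI: 63.6580 ± 4.2899 ≈ (59.3681, 67.9479)

[59.37, 67.95]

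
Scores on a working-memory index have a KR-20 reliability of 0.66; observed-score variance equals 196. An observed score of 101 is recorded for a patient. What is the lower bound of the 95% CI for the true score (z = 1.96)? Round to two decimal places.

85.00

SD = √196 = 14.0000
SEM = 14.0000 × √(1 − 0.6600) = 14.0000 × √0.3400 ≈ 14.0000 × 0.5831 ≈ 8.1633
Margin = 1.96 × 8.1633 ≈ 16.0001
Lower limit = 101 − 16.0001 ≈ 84.9999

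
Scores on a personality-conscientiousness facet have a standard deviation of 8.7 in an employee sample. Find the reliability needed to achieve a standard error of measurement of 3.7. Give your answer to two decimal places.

r = 1 − (SEM / SD)² = 1 − (3.7000 / 8.7)² ≃ 1 − 0.1809 ≃ 0.8191

0.82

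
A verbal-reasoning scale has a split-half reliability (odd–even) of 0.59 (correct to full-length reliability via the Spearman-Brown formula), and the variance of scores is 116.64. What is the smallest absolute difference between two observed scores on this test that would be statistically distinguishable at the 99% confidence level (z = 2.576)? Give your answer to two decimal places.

19.98

SD = √116.64 = 10.800
r_full = 2·0.59 / (1 + 0.59) ≈ 0.742
SEM = 10.800*√(1 − 0.742) ≈ 5.484
SE_diff = √2 * SEM ≈ 7.756
Smallest detectable difference = 2.576*7.756 ≈ 19.979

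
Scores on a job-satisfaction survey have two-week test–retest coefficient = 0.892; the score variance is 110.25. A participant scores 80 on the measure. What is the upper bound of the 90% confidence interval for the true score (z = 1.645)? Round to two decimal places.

85.68

SD = √110.25 ≃ 10.500
The standard error of measurement is 10.500×√(1 − 0.892) ≃ 10.500×0.329 ≃ 3.451.
Half-width = 1.645×3.451 ≃ 5.676
Upper bound: 80 + 5.676 = 85.676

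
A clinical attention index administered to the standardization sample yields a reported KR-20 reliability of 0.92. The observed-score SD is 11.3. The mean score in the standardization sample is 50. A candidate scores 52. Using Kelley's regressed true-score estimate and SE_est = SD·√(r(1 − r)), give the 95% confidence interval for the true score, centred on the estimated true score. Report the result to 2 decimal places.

T̂ = r·X + (1 − r)·M = 0.9200·52 + 0.0800·50 = 47.8400 + 4.0000 ≃ 51.8400
SE_est = 11.3000·√(0.9200·0.0800) ≃ 3.0656
CI = 51.8400 ± 1.96 · 3.0656 → [45.8314, 57.8486]

[45.83, 57.85]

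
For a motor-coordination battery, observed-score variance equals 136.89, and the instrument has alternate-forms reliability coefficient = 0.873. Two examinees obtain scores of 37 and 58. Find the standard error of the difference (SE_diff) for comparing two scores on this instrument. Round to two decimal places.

5.90

SD = √136.89 ≈ 11.7000
SEM = 11.7000 · √(1 − 0.8730) = 11.7000 · √0.1270 ≈ 11.7000 · 0.3564 ≈ 4.1695
SE_diff = √2 · SEM ≈ 5.8966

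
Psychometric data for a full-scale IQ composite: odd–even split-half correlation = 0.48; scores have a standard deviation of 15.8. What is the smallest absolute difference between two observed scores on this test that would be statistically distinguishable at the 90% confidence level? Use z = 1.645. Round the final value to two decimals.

21.79

r_full = 2·0.48 / (1 + 0.48) ≈ 0.649
SEM = 15.800×√(1 − 0.649) ≈ 9.365
SE_diff = √2 × SEM ≈ 13.245
Smallest detectable difference = 1.645×13.245 ≈ 21.788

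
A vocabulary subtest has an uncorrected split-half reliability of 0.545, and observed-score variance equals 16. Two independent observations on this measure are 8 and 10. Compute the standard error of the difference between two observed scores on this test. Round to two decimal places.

SD = √16 ≈ 4.000
r_full = 2·0.545 / (1 + 0.545) ≈ 0.706
SEM = 4.000×√(1 − 0.706) ≈ 2.171
Standard error of the difference = 2.171·√2 ≈ 3.070

3.07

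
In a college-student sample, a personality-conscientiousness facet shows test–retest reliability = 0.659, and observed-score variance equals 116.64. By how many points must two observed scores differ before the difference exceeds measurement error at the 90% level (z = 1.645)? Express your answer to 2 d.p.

SD = √116.64 ≃ 10.80000
SEM = 10.80000 * √(1 − 0.65900) = 10.80000 * √0.34100 ≃ 10.80000 * 0.58395 ≃ 6.30668
SE_diff = SEM * √2 ≃ 6.30668 * 1.41421 ≃ 8.91900
Minimum reliable difference = 1.645 * SE_diff ≃ 1.645 * 8.91900 ≃ 14.67175

14.67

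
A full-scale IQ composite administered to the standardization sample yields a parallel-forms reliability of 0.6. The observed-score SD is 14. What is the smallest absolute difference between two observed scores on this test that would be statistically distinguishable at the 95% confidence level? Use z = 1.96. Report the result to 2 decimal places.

24.54

The standard error of measurement is 14.000·√(1 − 0.600) ≈ 14.000·0.632 ≈ 8.854.
Standard error of the difference = 8.854·√2 ≈ 12.522
Minimum reliable difference = 1.96 · SE_diff ≈ 1.96 · 12.522 ≈ 24.543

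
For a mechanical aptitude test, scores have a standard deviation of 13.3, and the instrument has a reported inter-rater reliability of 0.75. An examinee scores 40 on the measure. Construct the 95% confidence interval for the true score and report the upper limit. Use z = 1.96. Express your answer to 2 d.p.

53.03

The standard error of measurement is 13.300*√(1 − 0.750) ≈ 13.300*0.500 ≈ 6.650.
Margin = 1.96 * 6.650 ≈ 13.034
Upper limit = 40 + 13.034 ≈ 53.034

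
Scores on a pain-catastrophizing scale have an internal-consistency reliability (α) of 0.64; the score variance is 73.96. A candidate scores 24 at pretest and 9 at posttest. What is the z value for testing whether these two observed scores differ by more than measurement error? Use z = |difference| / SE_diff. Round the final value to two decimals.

2.06

SD = √73.96 = 8.600
SEM = 8.600·√(1 − 0.640) ≈ 5.160
Standard error of the difference = 5.160·√2 ≈ 7.297
z = 15 / 7.297 ≈ 2.056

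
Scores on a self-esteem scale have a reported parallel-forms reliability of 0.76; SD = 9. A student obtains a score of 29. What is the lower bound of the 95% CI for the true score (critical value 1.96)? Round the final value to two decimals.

20.36

SEM = 9.0000 × √(1 − 0.7600) = 9.0000 × √0.2400 ≈ 9.0000 × 0.4899 ≈ 4.4091
1.96 × SEM ≈ 8.6418
Lower limit = 29 − 8.6418 ≈ 20.3582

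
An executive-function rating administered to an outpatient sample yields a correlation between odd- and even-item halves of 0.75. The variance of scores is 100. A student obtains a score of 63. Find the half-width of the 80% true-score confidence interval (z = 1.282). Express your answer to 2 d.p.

σ = 100^(1/2) = 10.0000
r_full = 2·0.75 / (1 + 0.75) ≈ 0.8571
SEM = 10.0000 * √(1 − 0.8571) = 10.0000 * √0.1429 ≈ 10.0000 * 0.3780 ≈ 3.7796
1.282 * SEM ≈ 4.8455

4.85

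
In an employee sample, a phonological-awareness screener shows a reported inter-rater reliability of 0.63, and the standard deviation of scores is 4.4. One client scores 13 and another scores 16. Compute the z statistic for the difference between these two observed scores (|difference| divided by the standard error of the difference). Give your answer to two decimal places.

0.79

SEM = 4.400 * √(1 − 0.630) = 4.400 * √0.370 ≈ 4.400 * 0.608 ≈ 2.676
Standard error of the difference = 2.676·√2 ≈ 3.785
z = 3 / 3.785 ≈ 0.793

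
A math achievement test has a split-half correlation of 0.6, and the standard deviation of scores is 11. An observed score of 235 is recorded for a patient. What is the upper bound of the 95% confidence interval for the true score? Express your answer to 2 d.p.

245.78

Spearman-Brown: r = 2(0.6) / (1 + 0.6) = 1.200 / 1.600 ≈ 0.750
SEM = 11.000*√(1 − 0.750) ≈ 5.500
1.96 * SEM ≈ 10.780
Upper bound: 235 + 10.780 = 245.780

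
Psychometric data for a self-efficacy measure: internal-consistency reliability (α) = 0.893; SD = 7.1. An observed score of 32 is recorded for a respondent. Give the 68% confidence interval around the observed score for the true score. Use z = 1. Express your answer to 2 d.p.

[29.68, 34.32]

SEM = 7.10000 × √(1 − 0.89300) = 7.10000 × √0.10700 ≈ 7.10000 × 0.32711 ≈ 2.32247
Half-width = 1×2.32247 ≈ 2.32247
Interval: (29.67753, 34.32247)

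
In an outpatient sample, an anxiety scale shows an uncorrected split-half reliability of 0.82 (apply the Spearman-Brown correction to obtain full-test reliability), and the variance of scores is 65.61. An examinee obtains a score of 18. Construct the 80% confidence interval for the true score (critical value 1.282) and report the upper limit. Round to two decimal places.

SD = √65.61 = 8.1000
r_full = 2·0.82 / (1 + 0.82) ≃ 0.9011
The standard error of measurement is 8.1000*√(1 − 0.9011) ≃ 8.1000*0.3145 ≃ 2.5473.
1.282 * SEM ≃ 3.2657
Upper bound: 18 + 3.2657 = 21.2657

21.27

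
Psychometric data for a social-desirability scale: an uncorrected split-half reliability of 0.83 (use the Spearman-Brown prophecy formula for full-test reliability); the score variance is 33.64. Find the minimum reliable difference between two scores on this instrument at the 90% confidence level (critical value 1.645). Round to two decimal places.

σ = 33.64^(1/2) = 5.8000
r_full = 2·0.83 / (1 + 0.83) ≈ 0.9071
SEM = 5.8000×√(1 − 0.9071) ≈ 1.7678
SE_diff = SEM × √2 ≈ 1.7678 × 1.4142 ≈ 2.5000
Smallest detectable difference = 1.645×2.5000 ≈ 4.1125

4.11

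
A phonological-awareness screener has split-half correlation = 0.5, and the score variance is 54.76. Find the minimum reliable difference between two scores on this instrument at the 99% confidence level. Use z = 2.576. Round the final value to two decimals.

15.56

σ = 54.76^(1/2) = 7.400
r_full = 2·0.5 / (1 + 0.5) ≈ 0.667
SEM = 7.400 * √(1 − 0.667) = 7.400 * √0.333 ≈ 7.400 * 0.577 ≈ 4.272
Standard error of the difference = 4.272·√2 ≈ 6.042
Minimum reliable difference = 2.576 * SE_diff ≈ 2.576 * 6.042 ≈ 15.564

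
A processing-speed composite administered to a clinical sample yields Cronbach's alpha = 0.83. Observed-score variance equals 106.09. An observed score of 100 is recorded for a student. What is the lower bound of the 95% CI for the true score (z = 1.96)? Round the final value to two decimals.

SD = √106.09 = 10.3000
SEM = 10.3000 × √(1 − 0.8300) = 10.3000 × √0.1700 ≈ 10.3000 × 0.4123 ≈ 4.2468
1.96 × SEM ≈ 8.3237
Lower bound: 100 − 8.3237 = 91.6763

91.68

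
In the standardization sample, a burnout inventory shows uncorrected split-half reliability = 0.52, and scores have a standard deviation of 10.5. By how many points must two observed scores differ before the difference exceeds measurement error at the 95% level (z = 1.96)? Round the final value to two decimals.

Full-length reliability (Spearman-Brown) = 2(0.52)/(1+0.52) ≈ 0.684
The standard error of measurement is 10.500·√(1 − 0.684) ≈ 10.500·0.562 ≈ 5.900.
SE_diff = SEM · √2 ≈ 5.900 · 1.414 ≈ 8.345
Minimum reliable difference = 1.96 · SE_diff ≈ 1.96 · 8.345 ≈ 16.355

16.36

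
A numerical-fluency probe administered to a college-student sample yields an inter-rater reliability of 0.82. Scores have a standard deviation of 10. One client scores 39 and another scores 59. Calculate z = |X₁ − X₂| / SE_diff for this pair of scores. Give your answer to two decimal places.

SEM = 10.000 * √(1 − 0.820) = 10.000 * √0.180 ≃ 10.000 * 0.424 ≃ 4.243
Standard error of the difference = 4.243·√2 ≃ 6.000
z = 20 / 6.000 ≃ 3.333

3.33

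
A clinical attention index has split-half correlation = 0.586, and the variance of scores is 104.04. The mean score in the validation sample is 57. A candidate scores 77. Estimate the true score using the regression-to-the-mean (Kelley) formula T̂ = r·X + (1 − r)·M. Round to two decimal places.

71.78

Spearman-Brown: r = 2(0.586) / (1 + 0.586) = 1.172 / 1.586 ≃ 0.739
T̂ = r·X + (1 − r)·M = 0.739·77 + 0.261·57 ≃ 56.900 + 14.879 ≃ 71.779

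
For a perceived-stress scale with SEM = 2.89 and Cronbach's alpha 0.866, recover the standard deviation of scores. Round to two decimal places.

SD = SEM / √(1 − r) = 2.89 / √0.1340 ≃ 2.89 / 0.3661 ≃ 7.8949

7.89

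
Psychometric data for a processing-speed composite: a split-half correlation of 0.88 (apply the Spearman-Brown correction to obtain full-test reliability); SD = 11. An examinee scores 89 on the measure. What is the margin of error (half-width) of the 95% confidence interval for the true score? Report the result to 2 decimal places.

Spearman-Brown: r = 2(0.88) / (1 + 0.88) = 1.76000 / 1.88000 ≈ 0.93617
SEM = 11.00000 · √(1 − 0.93617) = 11.00000 · √0.06383 ≈ 11.00000 · 0.25265 ≈ 2.77910
1.96 · SEM ≈ 5.44704

5.45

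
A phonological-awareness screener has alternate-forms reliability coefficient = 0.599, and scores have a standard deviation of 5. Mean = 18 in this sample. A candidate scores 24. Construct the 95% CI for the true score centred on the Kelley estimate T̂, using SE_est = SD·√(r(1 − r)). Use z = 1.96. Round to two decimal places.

T̂ = r·X + (1 − r)·M = 0.5990*24 + 0.4010*18 = 14.3760 + 7.2180 ≈ 21.5940
SE_est = SD * √(r(1 − r)) = 5.0000 * √0.2402 ≈ 5.0000 * 0.4901 ≈ 2.4505
CI = 21.5940 ± 1.96 * 2.4505 → [16.7910, 26.3970]

[16.79, 26.40]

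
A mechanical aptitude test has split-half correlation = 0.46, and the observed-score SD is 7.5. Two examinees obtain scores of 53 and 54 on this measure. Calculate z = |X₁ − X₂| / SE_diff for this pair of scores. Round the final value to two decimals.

0.16

Spearman-Brown: r = 2(0.46) / (1 + 0.46) = 0.920 / 1.460 ≈ 0.630
SEM = 7.500 * √(1 − 0.630) = 7.500 * √0.370 ≈ 7.500 * 0.608 ≈ 4.561
SE_diff = SEM * √2 ≈ 4.561 * 1.414 ≈ 6.451
z = |53 − 54| / 6.451 = 1 / 6.451 ≈ 0.155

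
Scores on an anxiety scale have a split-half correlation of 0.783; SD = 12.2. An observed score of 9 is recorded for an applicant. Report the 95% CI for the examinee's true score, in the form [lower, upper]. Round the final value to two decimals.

[0.66, 17.34]

Full-length reliability (Spearman-Brown) = 2(0.783)/(1+0.783) ≈ 0.8783
The standard error of measurement is 12.2000*√(1 − 0.8783) ≈ 12.2000*0.3489 ≈ 4.2561.
Margin = 1.96 * 4.2561 ≈ 8.3420
Interval: (0.6580, 17.3420)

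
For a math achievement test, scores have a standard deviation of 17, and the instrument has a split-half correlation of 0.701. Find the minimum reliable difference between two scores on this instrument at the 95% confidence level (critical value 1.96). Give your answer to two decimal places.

Spearman-Brown: r = 2(0.701) / (1 + 0.701) = 1.40200 / 1.70100 ≈ 0.82422
SEM = 17.00000 * √(1 − 0.82422) = 17.00000 * √0.17578 ≈ 17.00000 * 0.41926 ≈ 7.12742
Standard error of the difference = 7.12742·√2 ≈ 10.07969
Smallest detectable difference = 1.96*10.07969 ≈ 19.75620

19.76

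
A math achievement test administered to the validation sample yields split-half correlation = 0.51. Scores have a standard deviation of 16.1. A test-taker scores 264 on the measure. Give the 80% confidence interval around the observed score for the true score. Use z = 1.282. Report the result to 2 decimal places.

Full-length reliability (Spearman-Brown) = 2(0.51)/(1+0.51) ≈ 0.675
The standard error of measurement is 16.100·√(1 − 0.675) ≈ 16.100·0.570 ≈ 9.171.
Half-width = 1.282·9.171 ≈ 11.758
Interval: (252.242, 275.758)

[252.24, 275.76]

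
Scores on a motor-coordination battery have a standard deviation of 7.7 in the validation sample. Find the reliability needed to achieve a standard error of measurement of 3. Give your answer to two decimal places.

Required reliability = 1 − (SEM/SD)² = 1 − 0.152 ≈ 0.848

0.85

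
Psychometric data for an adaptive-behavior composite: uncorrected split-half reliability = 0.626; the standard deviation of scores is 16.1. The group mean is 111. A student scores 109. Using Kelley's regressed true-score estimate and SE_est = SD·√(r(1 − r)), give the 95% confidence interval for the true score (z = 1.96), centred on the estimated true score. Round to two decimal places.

[96.18, 122.74]

Spearman-Brown: r = 2(0.626) / (1 + 0.626) = 1.2520 / 1.6260 ≃ 0.7700
T̂ = 0.7700(109) + 0.2300(111) ≃ 109.4600
SE_est = SD · √(r(1 − r)) = 16.1000 · √0.1771 ≃ 16.1000 · 0.4208 ≃ 6.7755
CI = 109.4600 ± 1.96 · 6.7755 → [96.1800, 122.7401]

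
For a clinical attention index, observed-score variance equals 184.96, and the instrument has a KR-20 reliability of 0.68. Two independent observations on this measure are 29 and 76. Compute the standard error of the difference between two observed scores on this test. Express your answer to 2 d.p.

10.88

SD = √184.96 = 13.6000
SEM = 13.6000 * √(1 − 0.6800) = 13.6000 * √0.3200 ≈ 13.6000 * 0.5657 ≈ 7.6933
SE_diff = √2 * SEM ≈ 10.8800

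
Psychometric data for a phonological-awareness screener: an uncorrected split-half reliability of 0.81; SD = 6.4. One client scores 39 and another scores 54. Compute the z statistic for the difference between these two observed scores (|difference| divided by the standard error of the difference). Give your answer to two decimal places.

Full-length reliability (Spearman-Brown) = 2(0.81)/(1+0.81) ≈ 0.895
SEM = 6.400 * √(1 − 0.895) = 6.400 * √0.105 ≈ 6.400 * 0.324 ≈ 2.074
SE_diff = √2 * SEM ≈ 2.932
z = |39 − 54| / 2.932 = 15 / 2.932 ≈ 5.115

5.12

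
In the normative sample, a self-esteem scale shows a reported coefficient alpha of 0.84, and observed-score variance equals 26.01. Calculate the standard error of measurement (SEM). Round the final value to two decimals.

σ = 26.01^(1/2) = 5.1000
SEM = 5.1000 · √(1 − 0.8400) = 5.1000 · √0.1600 ≈ 5.1000 · 0.4000 ≈ 2.0400

2.04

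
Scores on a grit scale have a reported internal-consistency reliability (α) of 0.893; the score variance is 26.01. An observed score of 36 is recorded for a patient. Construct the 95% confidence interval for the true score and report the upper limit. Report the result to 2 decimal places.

39.27

SD = √26.01 ≈ 5.10000
The standard error of measurement is 5.10000*√(1 − 0.89300) ≈ 5.10000*0.32711 ≈ 1.66825.
Margin = 1.96 * 1.66825 ≈ 3.26978
Upper limit = 36 + 3.26978 ≈ 39.26978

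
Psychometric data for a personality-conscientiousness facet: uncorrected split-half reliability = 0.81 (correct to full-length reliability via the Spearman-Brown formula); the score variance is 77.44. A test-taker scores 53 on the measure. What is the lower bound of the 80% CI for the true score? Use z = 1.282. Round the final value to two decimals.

SD = √77.44 ≃ 8.8000
r_full = 2·0.81 / (1 + 0.81) ≃ 0.8950
SEM = 8.8000×√(1 − 0.8950) ≃ 2.8512
Margin = 1.282 × 2.8512 ≃ 3.6552
Lower limit = 53 − 3.6552 ≃ 49.3448

49.34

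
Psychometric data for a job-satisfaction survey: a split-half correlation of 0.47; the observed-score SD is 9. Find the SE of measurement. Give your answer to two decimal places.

Full-length reliability (Spearman-Brown) = 2(0.47)/(1+0.47) ≈ 0.6395
The standard error of measurement is 9.0000*√(1 − 0.6395) ≈ 9.0000*0.6005 ≈ 5.4041.

5.40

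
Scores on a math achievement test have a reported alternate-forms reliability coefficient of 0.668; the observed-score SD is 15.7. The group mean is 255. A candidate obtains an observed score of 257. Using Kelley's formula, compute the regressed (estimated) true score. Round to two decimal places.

256.34

T̂ = r·X + (1 − r)·M = 0.668×257 + 0.332×255 = 171.676 + 84.660 ≈ 256.336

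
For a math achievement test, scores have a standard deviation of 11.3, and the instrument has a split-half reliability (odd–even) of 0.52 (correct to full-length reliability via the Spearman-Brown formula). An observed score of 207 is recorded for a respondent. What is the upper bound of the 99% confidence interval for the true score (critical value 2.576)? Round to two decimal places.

Spearman-Brown: r = 2(0.52) / (1 + 0.52) = 1.040 / 1.520 ≈ 0.684
SEM = 11.300×√(1 − 0.684) ≈ 6.350
2.576 × SEM ≈ 16.358
Upper bound: 207 + 16.358 = 223.358

223.36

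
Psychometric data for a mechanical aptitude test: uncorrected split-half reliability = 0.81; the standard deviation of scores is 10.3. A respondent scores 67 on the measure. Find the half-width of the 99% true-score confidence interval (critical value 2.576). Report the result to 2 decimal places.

8.60

Spearman-Brown: r = 2(0.81) / (1 + 0.81) = 1.620 / 1.810 ≈ 0.895
The standard error of measurement is 10.300·√(1 − 0.895) ≈ 10.300·0.324 ≈ 3.337.
Half-width = 2.576·3.337 ≈ 8.596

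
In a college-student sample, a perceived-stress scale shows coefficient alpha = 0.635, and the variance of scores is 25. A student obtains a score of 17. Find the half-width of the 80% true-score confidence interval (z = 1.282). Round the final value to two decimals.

σ = 25^(1/2) = 5.000
The standard error of measurement is 5.000×√(1 − 0.635) ≈ 5.000×0.604 ≈ 3.021.
Margin = 1.282 × 3.021 ≈ 3.873

3.87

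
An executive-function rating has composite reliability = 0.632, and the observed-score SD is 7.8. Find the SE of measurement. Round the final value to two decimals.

SEM = 7.8000*√(1 − 0.6320) ≈ 4.7317

4.73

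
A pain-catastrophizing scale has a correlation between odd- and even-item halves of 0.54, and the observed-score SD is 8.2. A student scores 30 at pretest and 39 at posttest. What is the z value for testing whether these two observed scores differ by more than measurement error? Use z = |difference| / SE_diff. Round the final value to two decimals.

Full-length reliability (Spearman-Brown) = 2(0.54)/(1+0.54) ≈ 0.70130
SEM = 8.20000 × √(1 − 0.70130) = 8.20000 × √0.29870 ≈ 8.20000 × 0.54654 ≈ 4.48159
Standard error of the difference = 4.48159·√2 ≈ 6.33793
z = |30 − 39| / 6.33793 = 9 / 6.33793 ≈ 1.42002

1.42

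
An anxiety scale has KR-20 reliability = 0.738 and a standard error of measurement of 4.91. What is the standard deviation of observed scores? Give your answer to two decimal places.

σ = SEM·(1 − r)^(−1/2) ≈ 4.91·1.9537 ≈ 9.5925

9.59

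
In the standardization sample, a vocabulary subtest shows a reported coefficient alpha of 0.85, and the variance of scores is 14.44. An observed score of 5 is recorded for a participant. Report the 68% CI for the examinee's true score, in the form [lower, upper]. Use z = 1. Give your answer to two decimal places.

SD = √14.44 = 3.800
SEM = 3.800 × √(1 − 0.850) = 3.800 × √0.150 ≃ 3.800 × 0.387 ≃ 1.472
Margin = 1 × 1.472 ≃ 1.472
CI = 5 ± 1.472 → [3.528, 6.472]

[3.53, 6.47]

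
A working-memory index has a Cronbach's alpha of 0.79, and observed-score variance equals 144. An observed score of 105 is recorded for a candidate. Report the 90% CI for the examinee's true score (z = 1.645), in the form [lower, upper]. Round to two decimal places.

σ = 144^(1/2) = 12.000
SEM = 12.000 · √(1 − 0.790) = 12.000 · √0.210 ≈ 12.000 · 0.458 ≈ 5.499
1.645 · SEM ≈ 9.046
CI = 105 ± 9.046 → [95.954, 114.046]

[95.95, 114.05]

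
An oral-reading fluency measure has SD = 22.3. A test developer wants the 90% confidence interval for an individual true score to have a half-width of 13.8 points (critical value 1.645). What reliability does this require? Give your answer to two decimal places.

0.86

SEM needed = half-width / z = 13.8/1.645 ≃ 8.389
r = 1 − (8.389/22.3)² ≃ 1 − 0.142 ≃ 0.858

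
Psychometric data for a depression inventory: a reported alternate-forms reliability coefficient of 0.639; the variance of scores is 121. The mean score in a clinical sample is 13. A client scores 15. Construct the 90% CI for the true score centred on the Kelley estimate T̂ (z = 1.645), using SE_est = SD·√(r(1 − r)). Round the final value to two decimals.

[5.59, 22.97]

SD = √121 = 11.0000
T̂ = r·X + (1 − r)·M = 0.6390×15 + 0.3610×13 = 9.5850 + 4.6930 ≃ 14.2780
SE_est = 11.0000×√(0.6390×0.3610) ≃ 5.2832
90% CI: 14.2780 ± 8.6909 ≃ (5.5871, 22.9689)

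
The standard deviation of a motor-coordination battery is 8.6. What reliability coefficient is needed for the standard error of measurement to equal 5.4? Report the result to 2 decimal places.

0.61

Required reliability = 1 − (SEM/SD)² = 1 − 0.394 ≈ 0.606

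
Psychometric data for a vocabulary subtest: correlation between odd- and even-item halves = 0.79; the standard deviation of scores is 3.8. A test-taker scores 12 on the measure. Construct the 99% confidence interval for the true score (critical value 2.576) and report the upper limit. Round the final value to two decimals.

15.35

r_full = 2·0.79 / (1 + 0.79) ≈ 0.8827
SEM = 3.8000*√(1 − 0.8827) ≈ 1.3016
Half-width = 2.576*1.3016 ≈ 3.3528
Upper limit = 12 + 3.3528 ≈ 15.3528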